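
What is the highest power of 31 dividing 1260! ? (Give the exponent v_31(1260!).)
v_31(1260!) = 41

Legendre's formula: v_p(n!) = Σ_{k ≥ 1} ⌊n / p^k⌋. For p = 31, n = 1260, the terms are:
  ⌊1260/31^1⌋ = ⌊1260/31⌋ = 40
  ⌊1260/31^2⌋ = ⌊1260/961⌋ = 1
(the next term ⌊1260/31^3⌋ = 0, terminating the sum). Summing: v_31(1260!) = 40 + 1 = 41.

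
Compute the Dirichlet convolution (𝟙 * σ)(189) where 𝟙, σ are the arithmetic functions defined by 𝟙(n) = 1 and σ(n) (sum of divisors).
(𝟙 * σ)(189) = 522

Divisors of 189: [1, 3, 7, 9, 21, 27, 63, 189]. For each d | 189:
  d = 1: 𝟙(1) · σ(189/1) = 1 · 320 = 320
  d = 3: 𝟙(3) · σ(189/3) = 1 · 104 = 104
  d = 7: 𝟙(7) · σ(189/7) = 1 · 40 = 40
  d = 9: 𝟙(9) · σ(189/9) = 1 · 32 = 32
  d = 21: 𝟙(21) · σ(189/21) = 1 · 13 = 13
  d = 27: 𝟙(27) · σ(189/27) = 1 · 8 = 8
  d = 63: 𝟙(63) · σ(189/63) = 1 · 4 = 4
  d = 189: 𝟙(189) · σ(189/189) = 1 · 1 = 1
Summing: (𝟙 * σ)(189) = 320 + 104 + 40 + 32 + 13 + 8 + 4 + 1 = 522.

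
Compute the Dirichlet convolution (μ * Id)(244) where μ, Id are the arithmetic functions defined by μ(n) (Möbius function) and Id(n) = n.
(μ * Id)(244) = 120

Divisors of 244: [1, 2, 4, 61, 122, 244]. For each d | 244:
  d = 1: μ(1) · Id(244/1) = 1 · 244 = 244
  d = 2: μ(2) · Id(244/2) = -1 · 122 = -122
  d = 4: μ(4) · Id(244/4) = 0 · 61 = 0
  d = 61: μ(61) · Id(244/61) = -1 · 4 = -4
  d = 122: μ(122) · Id(244/122) = 1 · 2 = 2
  d = 244: μ(244) · Id(244/244) = 0 · 1 = 0
Summing: (μ * Id)(244) = 244 + -122 + 0 + -4 + 2 + 0 = 120.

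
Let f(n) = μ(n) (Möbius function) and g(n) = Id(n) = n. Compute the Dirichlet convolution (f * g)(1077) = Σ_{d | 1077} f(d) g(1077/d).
(μ * Id)(1077) = 716

Divisors of 1077: [1, 3, 359, 1077]. For each d | 1077:
  d = 1: μ(1) · Id(1077/1) = 1 · 1077 = 1077
  d = 3: μ(3) · Id(1077/3) = -1 · 359 = -359
  d = 359: μ(359) · Id(1077/359) = -1 · 3 = -3
  d = 1077: μ(1077) · Id(1077/1077) = 1 · 1 = 1
Summing: (μ * Id)(1077) = 1077 + -359 + -3 + 1 = 716.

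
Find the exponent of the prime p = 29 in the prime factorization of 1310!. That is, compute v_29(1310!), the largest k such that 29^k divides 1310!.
v_29(1310!) = 46

Legendre's formula: v_p(n!) = Σ_{k ≥ 1} ⌊n / p^k⌋. For p = 29, n = 1310, the terms are:
  ⌊1310/29^1⌋ = ⌊1310/29⌋ = 45
  ⌊1310/29^2⌋ = ⌊1310/841⌋ = 1
(the next term ⌊1310/29^3⌋ = 0, terminating the sum). Summing: v_29(1310!) = 45 + 1 = 46.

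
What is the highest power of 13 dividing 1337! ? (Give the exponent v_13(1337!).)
v_13(1337!) = 109

Legendre's formula: v_p(n!) = Σ_{k ≥ 1} ⌊n / p^k⌋. For p = 13, n = 1337, the terms are:
  ⌊1337/13^1⌋ = ⌊1337/13⌋ = 102
  ⌊1337/13^2⌋ = ⌊1337/169⌋ = 7
(the next term ⌊1337/13^3⌋ = 0, terminating the sum). Summing: v_13(1337!) = 102 + 7 = 109.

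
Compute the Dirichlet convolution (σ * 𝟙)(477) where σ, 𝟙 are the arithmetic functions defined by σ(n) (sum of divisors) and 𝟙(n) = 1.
(σ * 𝟙)(477) = 990

Divisors of 477: [1, 3, 9, 53, 159, 477]. For each d | 477:
  d = 1: σ(1) · 𝟙(477/1) = 1 · 1 = 1
  d = 3: σ(3) · 𝟙(477/3) = 4 · 1 = 4
  d = 9: σ(9) · 𝟙(477/9) = 13 · 1 = 13
  d = 53: σ(53) · 𝟙(477/53) = 54 · 1 = 54
  d = 159: σ(159) · 𝟙(477/159) = 216 · 1 = 216
  d = 477: σ(477) · 𝟙(477/477) = 702 · 1 = 702
Summing: (σ * 𝟙)(477) = 1 + 4 + 13 + 54 + 216 + 702 = 990.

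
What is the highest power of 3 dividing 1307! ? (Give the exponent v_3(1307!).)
v_3(1307!) = 650

Legendre's formula: v_p(n!) = Σ_{k ≥ 1} ⌊n / p^k⌋. For p = 3, n = 1307, the terms are:
  ⌊1307/3^1⌋ = ⌊1307/3⌋ = 435
  ⌊1307/3^2⌋ = ⌊1307/9⌋ = 145
  ⌊1307/3^3⌋ = ⌊1307/27⌋ = 48
  ⌊1307/3^4⌋ = ⌊1307/81⌋ = 16
  ⌊1307/3^5⌋ = ⌊1307/243⌋ = 5
  ⌊1307/3^6⌋ = ⌊1307/729⌋ = 1
(the next term ⌊1307/3^7⌋ = 0, terminating the sum). Summing: v_3(1307!) = 435 + 145 + 48 + 16 + 5 + 1 = 650.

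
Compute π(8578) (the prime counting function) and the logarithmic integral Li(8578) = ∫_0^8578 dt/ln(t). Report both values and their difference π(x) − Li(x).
π(8578) = 1068;  Li(8578) ≈ 1090.48;  π(x) − Li(x) ≈ -22.48.

Direct count of primes ≤ 8578 gives π(8578) = 1068. Numerical evaluation of the logarithmic integral gives Li(8578) ≈ 1090.48. The difference π(x) − Li(x) ≈ -22.48 is typically negative for small/moderate x (Li(x) overestimates), though Littlewood's theorem shows this sign changes infinitely often.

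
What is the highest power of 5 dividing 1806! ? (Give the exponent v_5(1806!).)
v_5(1806!) = 449

Legendre's formula: v_p(n!) = Σ_{k ≥ 1} ⌊n / p^k⌋. For p = 5, n = 1806, the terms are:
  ⌊1806/5^1⌋ = ⌊1806/5⌋ = 361
  ⌊1806/5^2⌋ = ⌊1806/25⌋ = 72
  ⌊1806/5^3⌋ = ⌊1806/125⌋ = 14
  ⌊1806/5^4⌋ = ⌊1806/625⌋ = 2
(the next term ⌊1806/5^5⌋ = 0, terminating the sum). Summing: v_5(1806!) = 361 + 72 + 14 + 2 = 449.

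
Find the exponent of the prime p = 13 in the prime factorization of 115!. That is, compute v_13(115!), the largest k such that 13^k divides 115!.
v_13(115!) = 8

Legendre's formula: v_p(n!) = Σ_{k ≥ 1} ⌊n / p^k⌋. For p = 13, n = 115, the terms are:
  ⌊115/13^1⌋ = ⌊115/13⌋ = 8
(the next term ⌊115/13^2⌋ = 0, terminating the sum). Summing: v_13(115!) = 8 = 8.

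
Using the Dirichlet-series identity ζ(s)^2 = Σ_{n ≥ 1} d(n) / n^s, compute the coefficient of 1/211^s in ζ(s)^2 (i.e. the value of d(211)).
d(211) = 2

ζ(s)^2 = (Σ 1/m^s)(Σ 1/k^s). The coefficient of 1/n^s in the product is the number of ordered pairs (m, k) with mk = n, which equals d(n). For n = 211, divisors are [1, 211], so d(211) = 2.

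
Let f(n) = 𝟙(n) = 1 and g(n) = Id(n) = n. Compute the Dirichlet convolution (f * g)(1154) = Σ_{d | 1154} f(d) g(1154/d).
(𝟙 * Id)(1154) = 1734

Divisors of 1154: [1, 2, 577, 1154]. For each d | 1154:
  d = 1: 𝟙(1) · Id(1154/1) = 1 · 1154 = 1154
  d = 2: 𝟙(2) · Id(1154/2) = 1 · 577 = 577
  d = 577: 𝟙(577) · Id(1154/577) = 1 · 2 = 2
  d = 1154: 𝟙(1154) · Id(1154/1154) = 1 · 1 = 1
Summing: (𝟙 * Id)(1154) = 1154 + 577 + 2 + 1 = 1734.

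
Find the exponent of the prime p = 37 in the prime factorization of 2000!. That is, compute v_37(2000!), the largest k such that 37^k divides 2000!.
v_37(2000!) = 55

Legendre's formula: v_p(n!) = Σ_{k ≥ 1} ⌊n / p^k⌋. For p = 37, n = 2000, the terms are:
  ⌊2000/37^1⌋ = ⌊2000/37⌋ = 54
  ⌊2000/37^2⌋ = ⌊2000/1369⌋ = 1
(the next term ⌊2000/37^3⌋ = 0, terminating the sum). Summing: v_37(2000!) = 54 + 1 = 55.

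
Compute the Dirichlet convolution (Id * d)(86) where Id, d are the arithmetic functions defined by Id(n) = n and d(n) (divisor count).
(Id * d)(86) = 180

Divisors of 86: [1, 2, 43, 86]. For each d | 86:
  d = 1: Id(1) · d(86/1) = 1 · 4 = 4
  d = 2: Id(2) · d(86/2) = 2 · 2 = 4
  d = 43: Id(43) · d(86/43) = 43 · 2 = 86
  d = 86: Id(86) · d(86/86) = 86 · 1 = 86
Summing: (Id * d)(86) = 4 + 4 + 86 + 86 = 180.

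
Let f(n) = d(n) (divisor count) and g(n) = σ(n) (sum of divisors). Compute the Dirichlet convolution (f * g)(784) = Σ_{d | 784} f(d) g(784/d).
(d * σ)(784) = 7524

Divisors of 784: [1, 2, 4, 7, 8, 14, 16, 28, 49, 56, 98, 112, 196, 392, 784]. For each d | 784:
  d = 1: d(1) · σ(784/1) = 1 · 1767 = 1767
  d = 2: d(2) · σ(784/2) = 2 · 855 = 1710
  d = 4: d(4) · σ(784/4) = 3 · 399 = 1197
  d = 7: d(7) · σ(784/7) = 2 · 248 = 496
  d = 8: d(8) · σ(784/8) = 4 · 171 = 684
  d = 14: d(14) · σ(784/14) = 4 · 120 = 480
  d = 16: d(16) · σ(784/16) = 5 · 57 = 285
  d = 28: d(28) · σ(784/28) = 6 · 56 = 336
  d = 49: d(49) · σ(784/49) = 3 · 31 = 93
  d = 56: d(56) · σ(784/56) = 8 · 24 = 192
  d = 98: d(98) · σ(784/98) = 6 · 15 = 90
  d = 112: d(112) · σ(784/112) = 10 · 8 = 80
  d = 196: d(196) · σ(784/196) = 9 · 7 = 63
  d = 392: d(392) · σ(784/392) = 12 · 3 = 36
  d = 784: d(784) · σ(784/784) = 15 · 1 = 15
Summing: (d * σ)(784) = 1767 + 1710 + 1197 + 496 + 684 + 480 + 285 + 336 + 93 + 192 + 90 + 80 + 63 + 36 + 15 = 7524.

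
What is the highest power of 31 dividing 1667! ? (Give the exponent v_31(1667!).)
v_31(1667!) = 54

Legendre's formula: v_p(n!) = Σ_{k ≥ 1} ⌊n / p^k⌋. For p = 31, n = 1667, the terms are:
  ⌊1667/31^1⌋ = ⌊1667/31⌋ = 53
  ⌊1667/31^2⌋ = ⌊1667/961⌋ = 1
(the next term ⌊1667/31^3⌋ = 0, terminating the sum). Summing: v_31(1667!) = 53 + 1 = 54.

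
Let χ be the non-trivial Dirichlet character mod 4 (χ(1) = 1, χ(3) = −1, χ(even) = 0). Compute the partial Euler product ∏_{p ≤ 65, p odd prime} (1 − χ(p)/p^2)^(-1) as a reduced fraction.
∏ = 41649646786025278187758845901/45453901250007819878400000000

The odd primes p ≤ 65 are [3, 5, 7, 11, 13, 17, 19, 23, 29, 31, 37, 41, 43, 47, 53, 59, 61]. For each, χ(p) = 1 if p ≡ 1 mod 4, χ(p) = −1 if p ≡ 3 mod 4. Taking (1 − χ(p)/p^2)^(-1) = p^2/(p^2 − χ(p)): (1 − (-1)/3^2)^(-1) · (1 − (1)/5^2)^(-1) · (1 − (-1)/7^2)^(-1) · (1 − (-1)/11^2)^(-1) · (1 − (1)/13^2)^(-1) · (1 − (1)/17^2)^(-1) · (1 − (-1)/19^2)^(-1) · (1 − (-1)/23^2)^(-1) · (1 − (1)/29^2)^(-1) · (1 − (-1)/31^2)^(-1) · (1 − (1)/37^2)^(-1) · (1 − (1)/41^2)^(-1) · (1 − (-1)/43^2)^(-1) · (1 − (-1)/47^2)^(-1) · (1 − (1)/53^2)^(-1) · (1 − (-1)/59^2)^(-1) · (1 − (1)/61^2)^(-1) = 41649646786025278187758845901/45453901250007819878400000000.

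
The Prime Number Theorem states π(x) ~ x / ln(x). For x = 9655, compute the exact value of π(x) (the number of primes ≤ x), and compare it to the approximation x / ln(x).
π(9655) = 1192;  x/ln(x) ≈ 1052.29;  relative error ≈ 11.72%.

Directly count primes up to 9655: π(9655) = 1192. The PNT approximation gives 9655/ln(9655) ≈ 9655/9.17523 ≈ 1052.29. Relative error (π(x) − x/ln(x)) / π(x) ≈ 11.72%; the approximation is known to undercount slightly (Li(x) is a better estimate).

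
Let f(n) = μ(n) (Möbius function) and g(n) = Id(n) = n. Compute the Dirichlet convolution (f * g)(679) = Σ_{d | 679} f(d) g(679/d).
(μ * Id)(679) = 576

Divisors of 679: [1, 7, 97, 679]. For each d | 679:
  d = 1: μ(1) · Id(679/1) = 1 · 679 = 679
  d = 7: μ(7) · Id(679/7) = -1 · 97 = -97
  d = 97: μ(97) · Id(679/97) = -1 · 7 = -7
  d = 679: μ(679) · Id(679/679) = 1 · 1 = 1
Summing: (μ * Id)(679) = 679 + -97 + -7 + 1 = 576.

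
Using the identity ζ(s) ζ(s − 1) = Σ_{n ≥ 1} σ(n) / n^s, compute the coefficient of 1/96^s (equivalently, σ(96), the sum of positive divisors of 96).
σ(96) = 252

In the product (Σ m^0/m^s)(Σ k / k^s) = Σ (Σ_{d | n} d) / n^s, the coefficient of 1/n^s is σ(n) = Σ_{d | n} d. For n = 96, divisors are [1, 2, 3, 4, 6, 8, 12, 16, 24, 32, 48, 96]; summing: σ(96) = 252.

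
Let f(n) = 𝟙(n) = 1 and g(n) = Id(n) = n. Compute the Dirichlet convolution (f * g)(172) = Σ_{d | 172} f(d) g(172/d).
(𝟙 * Id)(172) = 308

Divisors of 172: [1, 2, 4, 43, 86, 172]. For each d | 172:
  d = 1: 𝟙(1) · Id(172/1) = 1 · 172 = 172
  d = 2: 𝟙(2) · Id(172/2) = 1 · 86 = 86
  d = 4: 𝟙(4) · Id(172/4) = 1 · 43 = 43
  d = 43: 𝟙(43) · Id(172/43) = 1 · 4 = 4
  d = 86: 𝟙(86) · Id(172/86) = 1 · 2 = 2
  d = 172: 𝟙(172) · Id(172/172) = 1 · 1 = 1
Summing: (𝟙 * Id)(172) = 172 + 86 + 43 + 4 + 2 + 1 = 308.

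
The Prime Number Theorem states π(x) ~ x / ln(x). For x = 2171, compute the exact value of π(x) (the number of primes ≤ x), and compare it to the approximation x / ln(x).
π(2171) = 326;  x/ln(x) ≈ 282.57;  relative error ≈ 13.32%.

Directly count primes up to 2171: π(2171) = 326. The PNT approximation gives 2171/ln(2171) ≈ 2171/7.68294 ≈ 282.57. Relative error (π(x) − x/ln(x)) / π(x) ≈ 13.32%; the approximation is known to undercount slightly (Li(x) is a better estimate).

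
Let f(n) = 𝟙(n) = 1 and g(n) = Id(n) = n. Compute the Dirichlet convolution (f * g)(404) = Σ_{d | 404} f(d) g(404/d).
(𝟙 * Id)(404) = 714

Divisors of 404: [1, 2, 4, 101, 202, 404]. For each d | 404:
  d = 1: 𝟙(1) · Id(404/1) = 1 · 404 = 404
  d = 2: 𝟙(2) · Id(404/2) = 1 · 202 = 202
  d = 4: 𝟙(4) · Id(404/4) = 1 · 101 = 101
  d = 101: 𝟙(101) · Id(404/101) = 1 · 4 = 4
  d = 202: 𝟙(202) · Id(404/202) = 1 · 2 = 2
  d = 404: 𝟙(404) · Id(404/404) = 1 · 1 = 1
Summing: (𝟙 * Id)(404) = 404 + 202 + 101 + 4 + 2 + 1 = 714.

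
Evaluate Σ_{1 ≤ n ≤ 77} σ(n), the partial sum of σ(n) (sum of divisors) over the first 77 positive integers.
Σ_{n ≤ 77} σ(n) = 4880

Compute σ(n) for each 1 ≤ n ≤ 77: σ(1) = 1, σ(2) = 3, σ(3) = 4, σ(4) = 7, σ(5) = 6, σ(6) = 12, σ(7) = 8, σ(8) = 15, σ(9) = 13, σ(10) = 18, σ(11) = 12, σ(12) = 28, σ(13) = 14, σ(14) = 24, σ(15) = 24, σ(16) = 31, σ(17) = 18, σ(18) = 39, σ(19) = 20, σ(20) = 42, σ(21) = 32, σ(22) = 36, σ(23) = 24, σ(24) = 60, σ(25) = 31, σ(26) = 42, σ(27) = 40, σ(28) = 56, σ(29) = 30, σ(30) = 72, σ(31) = 32, σ(32) = 63, σ(33) = 48, σ(34) = 54, σ(35) = 48, σ(36) = 91, σ(37) = 38, σ(38) = 60, σ(39) = 56, σ(40) = 90, σ(41) = 42, σ(42) = 96, σ(43) = 44, σ(44) = 84, σ(45) = 78, σ(46) = 72, σ(47) = 48, σ(48) = 124, σ(49) = 57, σ(50) = 93, σ(51) = 72, σ(52) = 98, σ(53) = 54, σ(54) = 120, σ(55) = 72, σ(56) = 120, σ(57) = 80, σ(58) = 90, σ(59) = 60, σ(60) = 168, σ(61) = 62, σ(62) = 96, σ(63) = 104, σ(64) = 127, σ(65) = 84, σ(66) = 144, σ(67) = 68, σ(68) = 126, σ(69) = 96, σ(70) = 144, σ(71) = 72, σ(72) = 195, σ(73) = 74, σ(74) = 114, σ(75) = 124, σ(76) = 140, σ(77) = 96. Summing all 77 values: 4880. (Average order: Σ_{n ≤ x} σ(n) ~ (π²/12) x². For x = 77, (π²/12)·77² ≈ 4876.41.)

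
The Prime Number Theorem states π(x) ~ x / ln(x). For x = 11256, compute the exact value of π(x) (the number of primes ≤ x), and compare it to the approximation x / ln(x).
π(11256) = 1360;  x/ln(x) ≈ 1206.60;  relative error ≈ 11.28%.

Directly count primes up to 11256: π(11256) = 1360. The PNT approximation gives 11256/ln(11256) ≈ 11256/9.32866 ≈ 1206.60. Relative error (π(x) − x/ln(x)) / π(x) ≈ 11.28%; the approximation is known to undercount slightly (Li(x) is a better estimate).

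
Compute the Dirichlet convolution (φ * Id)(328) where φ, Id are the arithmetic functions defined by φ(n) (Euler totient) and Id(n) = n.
(φ * Id)(328) = 1620

Divisors of 328: [1, 2, 4, 8, 41, 82, 164, 328]. For each d | 328:
  d = 1: φ(1) · Id(328/1) = 1 · 328 = 328
  d = 2: φ(2) · Id(328/2) = 1 · 164 = 164
  d = 4: φ(4) · Id(328/4) = 2 · 82 = 164
  d = 8: φ(8) · Id(328/8) = 4 · 41 = 164
  d = 41: φ(41) · Id(328/41) = 40 · 8 = 320
  d = 82: φ(82) · Id(328/82) = 40 · 4 = 160
  d = 164: φ(164) · Id(328/164) = 80 · 2 = 160
  d = 328: φ(328) · Id(328/328) = 160 · 1 = 160
Summing: (φ * Id)(328) = 328 + 164 + 164 + 164 + 320 + 160 + 160 + 160 = 1620.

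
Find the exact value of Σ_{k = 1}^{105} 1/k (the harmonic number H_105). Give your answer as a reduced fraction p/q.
H_105 = 759525171909485731983968522830675502275870361/145060212702939779988529042870810778780278080

Direct summation: H_105 = 1 + 1/2 + ... + 1/105. The least common denominator is lcm(1, ..., 105) = 725301063514698899942645214354053893901390400; over this denominator the numerator is 725301063514698899942645214354053893901390400 + 362650531757349449971322607177026946950695200 + 241767021171566299980881738118017964633796800 + 181325265878674724985661303588513473475347600 + 145060212702939779988529042870810778780278080 + 120883510585783149990440869059008982316898400 + 103614437644956985706092173479150556271627200 + 90662632939337362492830651794256736737673800 + 80589007057188766660293912706005988211265600 + 72530106351469889994264521435405389390139040 + 65936460319518081812967746759459444900126400 + 60441755292891574995220434529504491158449200 + 55792389501130684610972708796465684146260800 + 51807218822478492853046086739575278135813600 + 48353404234313259996176347623603592926759360 + 45331316469668681246415325897128368368836900 + 42664768442041111761332071432591405523611200 + 40294503528594383330146956353002994105632800 + 38173740184984152628560274439687047047441600 + 36265053175734944997132260717702694695069520 + 34538145881652328568697391159716852090542400 + 32968230159759040906483873379729722450063200 + 31534828848465169562723704971915386691364800 + 30220877646445787497610217264752245579224600 + 29012042540587955997705808574162155756055616 + 27896194750565342305486354398232842073130400 + 26863002352396255553431304235335329403755200 + 25903609411239246426523043369787639067906800 + 25010381500506858618711903943243237720737600 + 24176702117156629998088173811801796463379680 + 23396808500474158062665974656582383674238400 + 22665658234834340623207662948564184184418450 + 21978820106506027270989248919819814966708800 + 21332384221020555880666035716295702761805600 + 20722887528991397141218434695830111254325440 + 20147251764297191665073478176501497052816400 + 19602731446343213511963384171731186321659200 + 19086870092492076314280137219843523523720800 + 18597463167043561536990902932155228048753600 + 18132526587867472498566130358851347347534760 + 17690269841821924388845005228147655948814400 + 17269072940826164284348695579858426045271200 + 16867466593365090696340586380326834741892800 + 16484115079879520453241936689864861225031600 + 16117801411437753332058782541201197642253120 + 15767414424232584781361852485957693345682400 + 15431937521589338296652025837320295614923200 + 15110438823222893748805108632376122789612300 + 14802062520708140815156024782735793753089600 + 14506021270293977998852904287081077878027808 + 14221589480680370587110690477530468507870400 + 13948097375282671152743177199116421036565200 + 13684925726692432074389532346302903658516800 + 13431501176198127776715652117667664701877600 + 13187292063903616362593549351891888980025280 + 12951804705619623213261521684893819533953400 + 12724580061661384209520091479895682349147200 + 12505190750253429309355951971621618860368800 + 12293238364655913558349918887356845659345600 + 12088351058578314999044086905900898231689840 + 11890181369093424589223692038591047441006400 + 11698404250237079031332987328291191837119200 + 11512715293884109522899130386572284030180800 + 11332829117417170311603831474282092092209225 + 11158477900226136922194541759293136829252160 + 10989410053253013635494624459909907483354400 + 10825389007682073133472316632150058117931200 + 10666192110510277940333017858147851380902800 + 10511609616155056520907901657305128897121600 + 10361443764495698570609217347915055627162720 + 10215507936826745069614721328930336533822400 + 10073625882148595832536739088250748526408200 + 9935631007050669862228016634987039642484800 + 9801365723171606755981692085865593160829600 + 9670680846862651999235269524720718585351872 + 9543435046246038157140068609921761761860400 + 9419494331359725973281106679922777842875200 + 9298731583521780768495451466077614024376800 + 9181026120439226581552471067772834100017600 + 9066263293933736249283065179425673673767380 + 8954334117465418517810434745111776467918400 + 8845134920910962194422502614073827974407200 + 8738567030297577107742713425952456553028800 + 8634536470413082142174347789929213022635600 + 8532953688408222352266414286518281104722240 + 8433733296682545348170293190163417370946400 + 8336793833502286206237301314414412573579200 + 8242057539939760226620968344932430612515800 + 8149450151850549437557811397236560605633600 + 8058900705718876666029391270600598821126560 + 7970341357304383515853244113780812020894400 + 7883707212116292390680926242978846672841200 + 7798936166824719354221991552194127891412800 + 7715968760794669148326012918660147807461600 + 7634748036996830525712054887937409409488320 + 7555219411611446874402554316188061394806150 + 7477330551697926803532424890247978287643200 + 7401031260354070407578012391367896876544800 + 7326273368835342423663082973273271655569600 + 7253010635146988999426452143540538939013904 + 7181198648660385147946982320337167266350400 + 7110794740340185293555345238765234253935200 + 7041757898200960193617914702466542659236800 + 6974048687641335576371588599558210518282600 + 6907629176330465713739478231943370418108480 = 3797625859547428659919842614153377511379351805, so H_105 = 3797625859547428659919842614153377511379351805/725301063514698899942645214354053893901390400; reducing by gcd(3797625859547428659919842614153377511379351805, 725301063514698899942645214354053893901390400) = 5 gives 759525171909485731983968522830675502275870361/145060212702939779988529042870810778780278080 ≈ 5.23593. (The PNT-adjacent estimate ln(105) + γ ≈ 5.23118 matches within O(1/n).)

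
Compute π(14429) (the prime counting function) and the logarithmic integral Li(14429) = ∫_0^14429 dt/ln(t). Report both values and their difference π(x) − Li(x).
π(14429) = 1691;  Li(14429) ≈ 1717.12;  π(x) − Li(x) ≈ -26.12.

Direct count of primes ≤ 14429 gives π(14429) = 1691. Numerical evaluation of the logarithmic integral gives Li(14429) ≈ 1717.12. The difference π(x) − Li(x) ≈ -26.12 is typically negative for small/moderate x (Li(x) overestimates), though Littlewood's theorem shows this sign changes infinitely often.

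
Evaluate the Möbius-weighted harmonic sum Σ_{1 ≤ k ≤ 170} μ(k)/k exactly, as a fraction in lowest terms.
Σ μ(k)/k = 976794744883260874795165001864511964953389627727401386703595517/962947420735983927056946215901134429196419130606213075415963491270

Values of μ(k) for 1 ≤ k ≤ 170: μ(1) = 1, μ(2) = -1, μ(3) = -1, μ(5) = -1, μ(6) = 1, μ(7) = -1, μ(10) = 1, μ(11) = -1, μ(13) = -1, μ(14) = 1, μ(15) = 1, μ(17) = -1, μ(19) = -1, μ(21) = 1, μ(22) = 1, μ(23) = -1, μ(26) = 1, μ(29) = -1, μ(30) = -1, μ(31) = -1, μ(33) = 1, μ(34) = 1, μ(35) = 1, μ(37) = -1, μ(38) = 1, μ(39) = 1, μ(41) = -1, μ(42) = -1, μ(43) = -1, μ(46) = 1, μ(47) = -1, μ(51) = 1, μ(53) = -1, μ(55) = 1, μ(57) = 1, μ(58) = 1, μ(59) = -1, μ(61) = -1, μ(62) = 1, μ(65) = 1, μ(66) = -1, μ(67) = -1, μ(69) = 1, μ(70) = -1, μ(71) = -1, μ(73) = -1, μ(74) = 1, μ(77) = 1, μ(78) = -1, μ(79) = -1, μ(82) = 1, μ(83) = -1, μ(85) = 1, μ(86) = 1, μ(87) = 1, μ(89) = -1, μ(91) = 1, μ(93) = 1, μ(94) = 1, μ(95) = 1, μ(97) = -1, μ(101) = -1, μ(102) = -1, μ(103) = -1, μ(105) = -1, μ(106) = 1, μ(107) = -1, μ(109) = -1, μ(110) = -1, μ(111) = 1, μ(113) = -1, μ(114) = -1, μ(115) = 1, μ(118) = 1, μ(119) = 1, μ(122) = 1, μ(123) = 1, μ(127) = -1, μ(129) = 1, μ(130) = -1, μ(131) = -1, μ(133) = 1, μ(134) = 1, μ(137) = -1, μ(138) = -1, μ(139) = -1, μ(141) = 1, μ(142) = 1, μ(143) = 1, μ(145) = 1, μ(146) = 1, μ(149) = -1, μ(151) = -1, μ(154) = -1, μ(155) = 1, μ(157) = -1, μ(158) = 1, μ(159) = 1, μ(161) = 1, μ(163) = -1, μ(165) = -1, μ(166) = 1, μ(167) = -1, μ(170) = -1, with μ = 0 on non-squarefree integers. Summing μ(k)/k for k where μ(k) ≠ 0 gives 976794744883260874795165001864511964953389627727401386703595517/962947420735983927056946215901134429196419130606213075415963491270 ≈ 0.0010. (PNT ⟺ this sum → 0 as n → ∞.)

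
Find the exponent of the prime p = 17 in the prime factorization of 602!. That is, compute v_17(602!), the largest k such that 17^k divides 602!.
v_17(602!) = 37

Legendre's formula: v_p(n!) = Σ_{k ≥ 1} ⌊n / p^k⌋. For p = 17, n = 602, the terms are:
  ⌊602/17^1⌋ = ⌊602/17⌋ = 35
  ⌊602/17^2⌋ = ⌊602/289⌋ = 2
(the next term ⌊602/17^3⌋ = 0, terminating the sum). Summing: v_17(602!) = 35 + 2 = 37.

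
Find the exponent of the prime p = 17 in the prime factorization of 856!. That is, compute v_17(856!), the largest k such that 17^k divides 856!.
v_17(856!) = 52

Legendre's formula: v_p(n!) = Σ_{k ≥ 1} ⌊n / p^k⌋. For p = 17, n = 856, the terms are:
  ⌊856/17^1⌋ = ⌊856/17⌋ = 50
  ⌊856/17^2⌋ = ⌊856/289⌋ = 2
(the next term ⌊856/17^3⌋ = 0, terminating the sum). Summing: v_17(856!) = 50 + 2 = 52.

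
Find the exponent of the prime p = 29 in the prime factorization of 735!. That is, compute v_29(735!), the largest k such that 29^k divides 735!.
v_29(735!) = 25

Legendre's formula: v_p(n!) = Σ_{k ≥ 1} ⌊n / p^k⌋. For p = 29, n = 735, the terms are:
  ⌊735/29^1⌋ = ⌊735/29⌋ = 25
(the next term ⌊735/29^2⌋ = 0, terminating the sum). Summing: v_29(735!) = 25 = 25.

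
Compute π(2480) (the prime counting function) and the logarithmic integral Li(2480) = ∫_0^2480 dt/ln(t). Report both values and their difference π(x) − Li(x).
π(2480) = 367;  Li(2480) ≈ 377.05;  π(x) − Li(x) ≈ -10.05.

Direct count of primes ≤ 2480 gives π(2480) = 367. Numerical evaluation of the logarithmic integral gives Li(2480) ≈ 377.05. The difference π(x) − Li(x) ≈ -10.05 is typically negative for small/moderate x (Li(x) overestimates), though Littlewood's theorem shows this sign changes infinitely often.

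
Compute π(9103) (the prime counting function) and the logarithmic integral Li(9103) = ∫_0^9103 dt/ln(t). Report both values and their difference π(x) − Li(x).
π(9103) = 1129;  Li(9103) ≈ 1148.25;  π(x) − Li(x) ≈ -19.25.

Direct count of primes ≤ 9103 gives π(9103) = 1129. Numerical evaluation of the logarithmic integral gives Li(9103) ≈ 1148.25. The difference π(x) − Li(x) ≈ -19.25 is typically negative for small/moderate x (Li(x) overestimates), though Littlewood's theorem shows this sign changes infinitely often.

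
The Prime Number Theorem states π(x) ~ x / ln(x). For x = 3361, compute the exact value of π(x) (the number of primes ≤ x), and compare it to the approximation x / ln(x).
π(3361) = 474;  x/ln(x) ≈ 413.92;  relative error ≈ 12.68%.

Directly count primes up to 3361: π(3361) = 474. The PNT approximation gives 3361/ln(3361) ≈ 3361/8.11999 ≈ 413.92. Relative error (π(x) − x/ln(x)) / π(x) ≈ 12.68%; the approximation is known to undercount slightly (Li(x) is a better estimate).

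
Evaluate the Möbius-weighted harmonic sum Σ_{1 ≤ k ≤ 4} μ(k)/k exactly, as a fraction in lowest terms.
Σ μ(k)/k = 1/6

Values of μ(k) for 1 ≤ k ≤ 4: μ(1) = 1, μ(2) = -1, μ(3) = -1, with μ = 0 on non-squarefree integers. Summing μ(k)/k for k where μ(k) ≠ 0 gives 1/6 ≈ 0.1667. (PNT ⟺ this sum → 0 as n → ∞.)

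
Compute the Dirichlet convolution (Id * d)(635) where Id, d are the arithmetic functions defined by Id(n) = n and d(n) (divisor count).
(Id * d)(635) = 903

Divisors of 635: [1, 5, 127, 635]. For each d | 635:
  d = 1: Id(1) · d(635/1) = 1 · 4 = 4
  d = 5: Id(5) · d(635/5) = 5 · 2 = 10
  d = 127: Id(127) · d(635/127) = 127 · 2 = 254
  d = 635: Id(635) · d(635/635) = 635 · 1 = 635
Summing: (Id * d)(635) = 4 + 10 + 254 + 635 = 903.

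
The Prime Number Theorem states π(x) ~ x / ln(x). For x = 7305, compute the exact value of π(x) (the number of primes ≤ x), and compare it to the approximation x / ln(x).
π(7305) = 930;  x/ln(x) ≈ 821.13;  relative error ≈ 11.71%.

Directly count primes up to 7305: π(7305) = 930. The PNT approximation gives 7305/ln(7305) ≈ 7305/8.89631 ≈ 821.13. Relative error (π(x) − x/ln(x)) / π(x) ≈ 11.71%; the approximation is known to undercount slightly (Li(x) is a better estimate).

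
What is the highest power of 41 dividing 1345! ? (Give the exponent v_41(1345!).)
v_41(1345!) = 32

Legendre's formula: v_p(n!) = Σ_{k ≥ 1} ⌊n / p^k⌋. For p = 41, n = 1345, the terms are:
  ⌊1345/41^1⌋ = ⌊1345/41⌋ = 32
(the next term ⌊1345/41^2⌋ = 0, terminating the sum). Summing: v_41(1345!) = 32 = 32.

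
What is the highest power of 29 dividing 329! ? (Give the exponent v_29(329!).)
v_29(329!) = 11

Legendre's formula: v_p(n!) = Σ_{k ≥ 1} ⌊n / p^k⌋. For p = 29, n = 329, the terms are:
  ⌊329/29^1⌋ = ⌊329/29⌋ = 11
(the next term ⌊329/29^2⌋ = 0, terminating the sum). Summing: v_29(329!) = 11 = 11.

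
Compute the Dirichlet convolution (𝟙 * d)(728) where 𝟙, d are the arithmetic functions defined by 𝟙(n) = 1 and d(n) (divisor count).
(𝟙 * d)(728) = 90

Divisors of 728: [1, 2, 4, 7, 8, 13, 14, 26, 28, 52, 56, 91, 104, 182, 364, 728]. For each d | 728:
  d = 1: 𝟙(1) · d(728/1) = 1 · 16 = 16
  d = 2: 𝟙(2) · d(728/2) = 1 · 12 = 12
  d = 4: 𝟙(4) · d(728/4) = 1 · 8 = 8
  d = 7: 𝟙(7) · d(728/7) = 1 · 8 = 8
  d = 8: 𝟙(8) · d(728/8) = 1 · 4 = 4
  d = 13: 𝟙(13) · d(728/13) = 1 · 8 = 8
  d = 14: 𝟙(14) · d(728/14) = 1 · 6 = 6
  d = 26: 𝟙(26) · d(728/26) = 1 · 6 = 6
  d = 28: 𝟙(28) · d(728/28) = 1 · 4 = 4
  d = 52: 𝟙(52) · d(728/52) = 1 · 4 = 4
  d = 56: 𝟙(56) · d(728/56) = 1 · 2 = 2
  d = 91: 𝟙(91) · d(728/91) = 1 · 4 = 4
  d = 104: 𝟙(104) · d(728/104) = 1 · 2 = 2
  d = 182: 𝟙(182) · d(728/182) = 1 · 3 = 3
  d = 364: 𝟙(364) · d(728/364) = 1 · 2 = 2
  d = 728: 𝟙(728) · d(728/728) = 1 · 1 = 1
Summing: (𝟙 * d)(728) = 16 + 12 + 8 + 8 + 4 + 8 + 6 + 6 + 4 + 4 + 2 + 4 + 2 + 3 + 2 + 1 = 90.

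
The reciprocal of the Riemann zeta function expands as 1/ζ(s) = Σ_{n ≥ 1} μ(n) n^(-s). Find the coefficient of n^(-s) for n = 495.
μ(495) = 0

Factor n = 495 = 3^2 · 5 · 11. μ(n) = 0 if any exponent ≥ 2 (not squarefree); otherwise μ(n) = (−1)^{ω(n)} where ω(n) is the number of distinct prime factors. Applying: μ(495) = 0.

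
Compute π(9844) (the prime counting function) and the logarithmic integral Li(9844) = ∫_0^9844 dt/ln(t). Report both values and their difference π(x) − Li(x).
π(9844) = 1214;  Li(9844) ≈ 1229.19;  π(x) − Li(x) ≈ -15.19.

Direct count of primes ≤ 9844 gives π(9844) = 1214. Numerical evaluation of the logarithmic integral gives Li(9844) ≈ 1229.19. The difference π(x) − Li(x) ≈ -15.19 is typically negative for small/moderate x (Li(x) overestimates), though Littlewood's theorem shows this sign changes infinitely often.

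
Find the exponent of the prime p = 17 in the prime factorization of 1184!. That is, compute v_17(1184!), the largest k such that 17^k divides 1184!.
v_17(1184!) = 73

Legendre's formula: v_p(n!) = Σ_{k ≥ 1} ⌊n / p^k⌋. For p = 17, n = 1184, the terms are:
  ⌊1184/17^1⌋ = ⌊1184/17⌋ = 69
  ⌊1184/17^2⌋ = ⌊1184/289⌋ = 4
(the next term ⌊1184/17^3⌋ = 0, terminating the sum). Summing: v_17(1184!) = 69 + 4 = 73.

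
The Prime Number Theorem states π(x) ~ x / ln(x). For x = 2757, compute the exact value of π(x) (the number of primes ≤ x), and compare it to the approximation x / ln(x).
π(2757) = 402;  x/ln(x) ≈ 348.02;  relative error ≈ 13.43%.

Directly count primes up to 2757: π(2757) = 402. The PNT approximation gives 2757/ln(2757) ≈ 2757/7.92190 ≈ 348.02. Relative error (π(x) − x/ln(x)) / π(x) ≈ 13.43%; the approximation is known to undercount slightly (Li(x) is a better estimate).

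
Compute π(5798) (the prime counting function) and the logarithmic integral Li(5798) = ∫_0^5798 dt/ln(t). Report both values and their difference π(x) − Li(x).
π(5798) = 760;  Li(5798) ≈ 777.15;  π(x) − Li(x) ≈ -17.15.

Direct count of primes ≤ 5798 gives π(5798) = 760. Numerical evaluation of the logarithmic integral gives Li(5798) ≈ 777.15. The difference π(x) − Li(x) ≈ -17.15 is typically negative for small/moderate x (Li(x) overestimates), though Littlewood's theorem shows this sign changes infinitely often.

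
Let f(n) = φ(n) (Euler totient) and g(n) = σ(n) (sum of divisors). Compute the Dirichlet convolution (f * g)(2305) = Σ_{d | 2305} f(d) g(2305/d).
(φ * σ)(2305) = 9220

Divisors of 2305: [1, 5, 461, 2305]. For each d | 2305:
  d = 1: φ(1) · σ(2305/1) = 1 · 2772 = 2772
  d = 5: φ(5) · σ(2305/5) = 4 · 462 = 1848
  d = 461: φ(461) · σ(2305/461) = 460 · 6 = 2760
  d = 2305: φ(2305) · σ(2305/2305) = 1840 · 1 = 1840
Summing: (φ * σ)(2305) = 2772 + 1848 + 2760 + 1840 = 9220.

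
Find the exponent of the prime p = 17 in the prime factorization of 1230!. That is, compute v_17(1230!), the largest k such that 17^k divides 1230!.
v_17(1230!) = 76

Legendre's formula: v_p(n!) = Σ_{k ≥ 1} ⌊n / p^k⌋. For p = 17, n = 1230, the terms are:
  ⌊1230/17^1⌋ = ⌊1230/17⌋ = 72
  ⌊1230/17^2⌋ = ⌊1230/289⌋ = 4
(the next term ⌊1230/17^3⌋ = 0, terminating the sum). Summing: v_17(1230!) = 72 + 4 = 76.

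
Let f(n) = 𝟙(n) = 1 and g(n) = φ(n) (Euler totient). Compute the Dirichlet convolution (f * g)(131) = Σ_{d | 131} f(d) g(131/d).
(𝟙 * φ)(131) = 131

Divisors of 131: [1, 131]. For each d | 131:
  d = 1: 𝟙(1) · φ(131/1) = 1 · 130 = 130
  d = 131: 𝟙(131) · φ(131/131) = 1 · 1 = 1
Summing: (𝟙 * φ)(131) = 130 + 1 = 131.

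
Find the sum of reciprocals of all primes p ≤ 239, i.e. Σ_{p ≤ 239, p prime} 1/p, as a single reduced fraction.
Σ 1/p = 2098799936456271323771652759516428422371386490386771476792994918184499649543226735989117756998751/1062411448280052319722448549835623701226301211611796930357321893850294264731624591303255041960530

π(239) = 52, so the primes ≤ 239 are [2, 3, 5, 7, 11, 13, 17, 19, 23, 29, 31, 37, 41, 43, 47, 53, 59, 61, 67, 71, 73, 79, 83, 89, 97, 101, 103, 107, 109, 113, 127, 131, 137, 139, 149, 151, 157, 163, 167, 173, 179, 181, 191, 193, 197, 199, 211, 223, 227, 229, 233, 239]. Summing 1/p over these primes: 2098799936456271323771652759516428422371386490386771476792994918184499649543226735989117756998751/1062411448280052319722448549835623701226301211611796930357321893850294264731624591303255041960530 ≈ 1.9755. Mertens estimate ln ln(239) + 0.2615 ≈ 1.9620.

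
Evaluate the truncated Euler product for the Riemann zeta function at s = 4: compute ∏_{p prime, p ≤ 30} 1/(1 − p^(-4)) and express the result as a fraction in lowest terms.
∏ = 626138917577216391721784411/578515538500128866304000000

The primes p ≤ 30 are [2, 3, 5, 7, 11, 13, 17, 19, 23, 29]. For each prime, (1 − 1/p^4)^(-1) = p^4 / (p^4 − 1). The product is (1 − 1/2^4)^(-1), (1 − 1/3^4)^(-1), (1 − 1/5^4)^(-1), (1 − 1/7^4)^(-1), (1 − 1/11^4)^(-1), (1 − 1/13^4)^(-1), (1 − 1/17^4)^(-1), (1 − 1/19^4)^(-1), (1 − 1/23^4)^(-1), (1 − 1/29^4)^(-1) = ∏ p^4 / (p^4 − 1) = 626138917577216391721784411/578515538500128866304000000.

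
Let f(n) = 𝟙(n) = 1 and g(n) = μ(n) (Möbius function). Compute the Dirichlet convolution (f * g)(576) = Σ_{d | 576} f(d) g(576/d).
(𝟙 * μ)(576) = 0

Divisors of 576: [1, 2, 3, 4, 6, 8, 9, 12, 16, 18, 24, 32, 36, 48, 64, 72, 96, 144, 192, 288, 576]. For each d | 576:
  d = 1: 𝟙(1) · μ(576/1) = 1 · 0 = 0
  d = 2: 𝟙(2) · μ(576/2) = 1 · 0 = 0
  d = 3: 𝟙(3) · μ(576/3) = 1 · 0 = 0
  d = 4: 𝟙(4) · μ(576/4) = 1 · 0 = 0
  d = 6: 𝟙(6) · μ(576/6) = 1 · 0 = 0
  d = 8: 𝟙(8) · μ(576/8) = 1 · 0 = 0
  d = 9: 𝟙(9) · μ(576/9) = 1 · 0 = 0
  d = 12: 𝟙(12) · μ(576/12) = 1 · 0 = 0
  d = 16: 𝟙(16) · μ(576/16) = 1 · 0 = 0
  d = 18: 𝟙(18) · μ(576/18) = 1 · 0 = 0
  d = 24: 𝟙(24) · μ(576/24) = 1 · 0 = 0
  d = 32: 𝟙(32) · μ(576/32) = 1 · 0 = 0
  d = 36: 𝟙(36) · μ(576/36) = 1 · 0 = 0
  d = 48: 𝟙(48) · μ(576/48) = 1 · 0 = 0
  d = 64: 𝟙(64) · μ(576/64) = 1 · 0 = 0
  d = 72: 𝟙(72) · μ(576/72) = 1 · 0 = 0
  d = 96: 𝟙(96) · μ(576/96) = 1 · 1 = 1
  d = 144: 𝟙(144) · μ(576/144) = 1 · 0 = 0
  d = 192: 𝟙(192) · μ(576/192) = 1 · -1 = -1
  d = 288: 𝟙(288) · μ(576/288) = 1 · -1 = -1
  d = 576: 𝟙(576) · μ(576/576) = 1 · 1 = 1
Summing: (𝟙 * μ)(576) = 0 + 0 + 0 + 0 + 0 + 0 + 0 + 0 + 0 + 0 + 0 + 0 + 0 + 0 + 0 + 0 + 1 + 0 + -1 + -1 + 1 = 0.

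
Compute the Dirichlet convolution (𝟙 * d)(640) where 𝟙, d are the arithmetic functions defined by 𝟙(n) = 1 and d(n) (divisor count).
(𝟙 * d)(640) = 108

Divisors of 640: [1, 2, 4, 5, 8, 10, 16, 20, 32, 40, 64, 80, 128, 160, 320, 640]. For each d | 640:
  d = 1: 𝟙(1) · d(640/1) = 1 · 16 = 16
  d = 2: 𝟙(2) · d(640/2) = 1 · 14 = 14
  d = 4: 𝟙(4) · d(640/4) = 1 · 12 = 12
  d = 5: 𝟙(5) · d(640/5) = 1 · 8 = 8
  d = 8: 𝟙(8) · d(640/8) = 1 · 10 = 10
  d = 10: 𝟙(10) · d(640/10) = 1 · 7 = 7
  d = 16: 𝟙(16) · d(640/16) = 1 · 8 = 8
  d = 20: 𝟙(20) · d(640/20) = 1 · 6 = 6
  d = 32: 𝟙(32) · d(640/32) = 1 · 6 = 6
  d = 40: 𝟙(40) · d(640/40) = 1 · 5 = 5
  d = 64: 𝟙(64) · d(640/64) = 1 · 4 = 4
  d = 80: 𝟙(80) · d(640/80) = 1 · 4 = 4
  d = 128: 𝟙(128) · d(640/128) = 1 · 2 = 2
  d = 160: 𝟙(160) · d(640/160) = 1 · 3 = 3
  d = 320: 𝟙(320) · d(640/320) = 1 · 2 = 2
  d = 640: 𝟙(640) · d(640/640) = 1 · 1 = 1
Summing: (𝟙 * d)(640) = 16 + 14 + 12 + 8 + 10 + 7 + 8 + 6 + 6 + 5 + 4 + 4 + 2 + 3 + 2 + 1 = 108.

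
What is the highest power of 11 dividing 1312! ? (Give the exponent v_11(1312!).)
v_11(1312!) = 129

Legendre's formula: v_p(n!) = Σ_{k ≥ 1} ⌊n / p^k⌋. For p = 11, n = 1312, the terms are:
  ⌊1312/11^1⌋ = ⌊1312/11⌋ = 119
  ⌊1312/11^2⌋ = ⌊1312/121⌋ = 10
(the next term ⌊1312/11^3⌋ = 0, terminating the sum). Summing: v_11(1312!) = 119 + 10 = 129.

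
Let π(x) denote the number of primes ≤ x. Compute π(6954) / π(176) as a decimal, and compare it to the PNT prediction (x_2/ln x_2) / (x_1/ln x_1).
π(6954)/π(176) = 892/40 ≈ 22.3000;  PNT prediction ≈ 23.0916.

π(176) = 40 and π(6954) = 892, so π(6954)/π(176) ≈ 22.3000. The PNT-predicted ratio is (6954/ln(6954)) / (176/ln(176)) ≈ 23.0916. The two agree to within a few percent, as expected.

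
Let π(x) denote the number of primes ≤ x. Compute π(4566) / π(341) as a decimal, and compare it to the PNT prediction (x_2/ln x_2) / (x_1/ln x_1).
π(4566)/π(341) = 618/68 ≈ 9.0882;  PNT prediction ≈ 9.2672.

π(341) = 68 and π(4566) = 618, so π(4566)/π(341) ≈ 9.0882. The PNT-predicted ratio is (4566/ln(4566)) / (341/ln(341)) ≈ 9.2672. The two agree to within a few percent, as expected.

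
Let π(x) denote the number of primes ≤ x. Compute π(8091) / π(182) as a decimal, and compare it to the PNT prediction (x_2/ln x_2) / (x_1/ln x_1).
π(8091)/π(182) = 1017/42 ≈ 24.2143;  PNT prediction ≈ 25.7098.

π(182) = 42 and π(8091) = 1017, so π(8091)/π(182) ≈ 24.2143. The PNT-predicted ratio is (8091/ln(8091)) / (182/ln(182)) ≈ 25.7098. The two agree to within a few percent, as expected.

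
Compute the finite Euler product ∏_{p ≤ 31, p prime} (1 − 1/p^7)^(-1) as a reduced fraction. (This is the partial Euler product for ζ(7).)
∏ = 37031956963631386906046525229438701635098769061332515193389940565625/36725327022248259763071767483224373757798563246158812707599806493184

The primes p ≤ 31 are [2, 3, 5, 7, 11, 13, 17, 19, 23, 29, 31]. For each prime, (1 − 1/p^7)^(-1) = p^7 / (p^7 − 1). The product is (1 − 1/2^7)^(-1), (1 − 1/3^7)^(-1), (1 − 1/5^7)^(-1), (1 − 1/7^7)^(-1), (1 − 1/11^7)^(-1), (1 − 1/13^7)^(-1), (1 − 1/17^7)^(-1), (1 − 1/19^7)^(-1), (1 − 1/23^7)^(-1), (1 − 1/29^7)^(-1), (1 − 1/31^7)^(-1) = ∏ p^7 / (p^7 − 1) = 37031956963631386906046525229438701635098769061332515193389940565625/36725327022248259763071767483224373757798563246158812707599806493184.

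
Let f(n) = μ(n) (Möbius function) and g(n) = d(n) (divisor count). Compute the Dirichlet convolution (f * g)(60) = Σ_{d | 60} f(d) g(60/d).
(μ * d)(60) = 1

Divisors of 60: [1, 2, 3, 4, 5, 6, 10, 12, 15, 20, 30, 60]. For each d | 60:
  d = 1: μ(1) · d(60/1) = 1 · 12 = 12
  d = 2: μ(2) · d(60/2) = -1 · 8 = -8
  d = 3: μ(3) · d(60/3) = -1 · 6 = -6
  d = 4: μ(4) · d(60/4) = 0 · 4 = 0
  d = 5: μ(5) · d(60/5) = -1 · 6 = -6
  d = 6: μ(6) · d(60/6) = 1 · 4 = 4
  d = 10: μ(10) · d(60/10) = 1 · 4 = 4
  d = 12: μ(12) · d(60/12) = 0 · 2 = 0
  d = 15: μ(15) · d(60/15) = 1 · 3 = 3
  d = 20: μ(20) · d(60/20) = 0 · 2 = 0
  d = 30: μ(30) · d(60/30) = -1 · 2 = -2
  d = 60: μ(60) · d(60/60) = 0 · 1 = 0
Summing: (μ * d)(60) = 12 + -8 + -6 + 0 + -6 + 4 + 4 + 0 + 3 + 0 + -2 + 0 = 1.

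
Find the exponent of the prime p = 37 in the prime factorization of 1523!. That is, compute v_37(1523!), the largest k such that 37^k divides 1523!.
v_37(1523!) = 42

Legendre's formula: v_p(n!) = Σ_{k ≥ 1} ⌊n / p^k⌋. For p = 37, n = 1523, the terms are:
  ⌊1523/37^1⌋ = ⌊1523/37⌋ = 41
  ⌊1523/37^2⌋ = ⌊1523/1369⌋ = 1
(the next term ⌊1523/37^3⌋ = 0, terminating the sum). Summing: v_37(1523!) = 41 + 1 = 42.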